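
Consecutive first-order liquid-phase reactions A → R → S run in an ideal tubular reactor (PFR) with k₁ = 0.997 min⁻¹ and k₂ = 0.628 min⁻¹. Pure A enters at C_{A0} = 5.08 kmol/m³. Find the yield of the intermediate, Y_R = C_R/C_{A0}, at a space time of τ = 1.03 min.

The intermediate concentration in a first-order A→B→C sequence is C_R = k₁C_{A0}(e^(−k₁τ) − e^(−k₂τ))/(k₂−k₁).
e^(−k₁τ) = e^(−0.997×1.03) = e^(−1.027) = 0.3581; e^(−k₂τ) = e^(−0.6468) = 0.5237.
C_R = 0.997×5.08/(0.628−0.997) × (0.3581−0.5237) = (-13.73)×(-0.1656) = 2.273 kmol/m³.
Y_R = C_R/C_{A0} = 2.273/5.08 = 0.447.

0.447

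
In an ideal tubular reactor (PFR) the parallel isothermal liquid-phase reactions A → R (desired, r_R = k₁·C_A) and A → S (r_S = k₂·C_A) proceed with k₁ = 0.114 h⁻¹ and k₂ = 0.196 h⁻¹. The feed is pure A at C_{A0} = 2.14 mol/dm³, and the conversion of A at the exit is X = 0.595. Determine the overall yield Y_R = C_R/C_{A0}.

0.219

C_A = C_{A0}(1−X) = 0.8667 mol/dm³.
Both paths are first order in A, so the instantaneous fraction to R is constant: dC_R/d(−C_A) = k₁/(k₁+k₂) = 0.3677.
C_R = 0.3677·(C_{A0}−C_A) = 0.3677×1.273 = 0.468 mol/dm³.
Y_R = C_R/C_{A0} = 0.4682/2.14 = 0.219.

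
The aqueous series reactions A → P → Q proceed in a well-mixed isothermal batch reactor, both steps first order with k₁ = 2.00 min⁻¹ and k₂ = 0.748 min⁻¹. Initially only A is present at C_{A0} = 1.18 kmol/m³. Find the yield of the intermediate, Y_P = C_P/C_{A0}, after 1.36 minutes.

0.472

Solving the coupled first-order balances gives C_P(t) = [k₁/(k₂−k₁)]·C_{A0}·(e^(−k₁t) − e^(−k₂t)).
e^(−k₁t) = e^(−2.00×1.36) = e^(−2.720) = 0.06587; e^(−k₂t) = e^(−1.017) = 0.3616.
C_P = 2.00×1.18/(0.748−2.00) × (0.06587−0.3616) = (-1.885)×(-0.2957) = 0.5574 kmol/m³.
Y_P = C_P/C_{A0} = 0.5574/1.18 = 0.472.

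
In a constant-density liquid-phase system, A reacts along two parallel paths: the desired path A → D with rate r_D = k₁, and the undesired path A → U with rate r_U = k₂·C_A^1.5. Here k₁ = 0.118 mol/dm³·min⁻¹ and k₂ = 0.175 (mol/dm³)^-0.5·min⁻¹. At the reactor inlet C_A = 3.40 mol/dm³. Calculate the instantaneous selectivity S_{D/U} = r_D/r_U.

0.108

S_{D/U} = r_D/r_U = (k₁)/(k₂·C_A^1.5) = (k₁/k₂)·C_A^-1.5.
= (0.118) / (0.175×3.400^1.5) = 0.1180/1.097 = 0.108.
The undesired path is higher order in A, so low C_A (CSTR or dilute feed) favours D.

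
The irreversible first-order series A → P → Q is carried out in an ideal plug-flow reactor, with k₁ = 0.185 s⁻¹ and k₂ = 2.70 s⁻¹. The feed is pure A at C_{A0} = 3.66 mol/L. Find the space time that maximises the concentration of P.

1.07 s

Setting dC_P/dτ = 0 gives τ_opt = ln(k₂/k₁)/(k₂−k₁).
= ln(2.70/0.185)/(2.70−0.185) = ln(14.59)/2.515 = 2.681/2.515 = 1.07 s.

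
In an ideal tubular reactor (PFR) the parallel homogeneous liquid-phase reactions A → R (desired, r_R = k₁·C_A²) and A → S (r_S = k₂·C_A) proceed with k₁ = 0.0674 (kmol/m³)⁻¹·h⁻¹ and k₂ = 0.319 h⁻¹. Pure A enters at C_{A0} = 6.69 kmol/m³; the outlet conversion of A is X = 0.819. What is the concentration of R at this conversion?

2.39 kmol/m³

C_A = C_{A0}(1−X) = 1.211 kmol/m³.
Along a PFR/batch, dC_S/dC_A = −r_S/(r_R+r_S) = −k₂/(k₂+k₁·C_A).
Integrating from C_{A0} to C_A: C_S = (0.319/0.0674)·ln[(0.319+0.0674·6.69)/(0.319+0.0674·1.21)] = 4.733·ln(0.7699/0.4006) = 3.092 kmol/m³.
Then C_R = (C_{A0}−C_A) − C_S = 5.479 − 3.092 = 2.387 kmol/m³.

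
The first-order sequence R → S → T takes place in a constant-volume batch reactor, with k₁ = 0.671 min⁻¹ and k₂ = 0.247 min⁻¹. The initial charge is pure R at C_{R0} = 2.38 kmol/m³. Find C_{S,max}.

For a first-order series the maximum intermediate yield is C_{S,max}/C_{R0} = (k₁/k₂)^[k₂/(k₂−k₁)].
= (0.671/0.247)^(0.247/(0.247−0.671)) = (2.717)^(-0.5825) = 0.5587.
C_{S,max} = 0.5587×2.38 = 1.33 kmol/m³.

1.33 kmol/m³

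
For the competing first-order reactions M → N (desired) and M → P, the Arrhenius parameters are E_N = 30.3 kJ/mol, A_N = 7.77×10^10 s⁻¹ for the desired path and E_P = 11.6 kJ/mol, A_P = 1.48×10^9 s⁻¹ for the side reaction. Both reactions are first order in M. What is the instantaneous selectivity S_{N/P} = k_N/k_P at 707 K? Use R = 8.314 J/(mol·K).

2.18

Since both paths have the same order in M, the concentration cancels and S_{N/P} = k_N/k_P = (A_N/A_P)·exp[(E_P−E_N)/(RT)].
(E_P−E_N)/(RT) = (11.6−30.3)×10³/(8.314×707) = -18700/5878 = -3.181.
k_N/k_P = (7.77×10^10/1.48×10^9)·exp(-3.181) = 52.50 × 0.04153 = 2.18.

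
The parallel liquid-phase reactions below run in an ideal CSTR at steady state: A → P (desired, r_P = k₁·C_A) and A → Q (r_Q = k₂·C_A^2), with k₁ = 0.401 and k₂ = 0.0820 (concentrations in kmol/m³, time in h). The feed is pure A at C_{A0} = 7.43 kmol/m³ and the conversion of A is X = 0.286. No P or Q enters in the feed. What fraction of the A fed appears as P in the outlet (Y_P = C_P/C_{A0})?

Exit C_A = C_{A0}(1−X) = 7.43×0.714 = 5.305 kmol/m³.
In a CSTR the entire volume is at exit conditions, so r_P = 0.401×5.305 = 2.127 and r_Q = 0.0820×5.305^2 = 2.308.
Fraction of consumed A going to P: r_P/(r_P+r_Q) = 0.4797.
C_P = 0.4797·C_{A0}·X = 0.4797×7.43×0.286 = 1.02 kmol/m³; Y_P = C_P/C_{A0} = 0.137.

0.137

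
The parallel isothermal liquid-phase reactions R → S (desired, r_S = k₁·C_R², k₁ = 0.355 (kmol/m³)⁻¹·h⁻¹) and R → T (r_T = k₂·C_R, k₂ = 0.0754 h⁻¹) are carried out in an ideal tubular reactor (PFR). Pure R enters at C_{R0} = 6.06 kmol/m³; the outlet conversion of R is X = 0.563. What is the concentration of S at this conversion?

C_R = C_{R0}(1−X) = 2.648 kmol/m³.
Along a PFR/batch, dC_T/dC_R = −r_T/(r_S+r_T) = −k₂/(k₂+k₁·C_R).
Integrating from C_{R0} to C_R: C_T = (0.0754/0.355)·ln[(0.0754+0.355·6.06)/(0.0754+0.355·2.65)] = 0.2124·ln(2.227/1.016) = 0.1668 kmol/m³.
Then C_S = (C_{R0}−C_R) − C_T = 3.412 − 0.1668 = 3.245 kmol/m³.

3.25 kmol/m³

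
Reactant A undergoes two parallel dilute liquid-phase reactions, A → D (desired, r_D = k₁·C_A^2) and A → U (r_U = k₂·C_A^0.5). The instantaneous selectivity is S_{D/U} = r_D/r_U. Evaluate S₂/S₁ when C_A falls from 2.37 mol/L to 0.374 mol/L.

S_{D/U} = (k₁/k₂)·C_A^1.5, so S₂/S₁ = (C_{A,2}/C_{A,1})^1.5.
= (0.374/2.37)^1.5 = (0.1578)^1.5 = 0.0627.
Selectivity toward D falls as C_A falls — high-concentration operation is favoured.

0.0627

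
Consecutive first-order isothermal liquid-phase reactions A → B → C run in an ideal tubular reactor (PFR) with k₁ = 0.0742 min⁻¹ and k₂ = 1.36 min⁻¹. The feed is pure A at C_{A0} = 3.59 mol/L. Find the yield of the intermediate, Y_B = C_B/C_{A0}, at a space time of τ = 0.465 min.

0.0251

For first-order series with pure A initially, C_B(τ) = k₁C_{A0}/(k₂−k₁)·(e^(−k₁τ) − e^(−k₂τ)).
e^(−k₁τ) = e^(−0.0742×0.465) = e^(−0.03450) = 0.9661; e^(−k₂τ) = e^(−0.6324) = 0.5313.
C_B = 0.0742×3.59/(1.36−0.0742) × (0.9661−0.5313) = 0.2072×0.4348 = 0.09007 mol/L.
Y_B = C_B/C_{A0} = 0.09007/3.59 = 0.0251.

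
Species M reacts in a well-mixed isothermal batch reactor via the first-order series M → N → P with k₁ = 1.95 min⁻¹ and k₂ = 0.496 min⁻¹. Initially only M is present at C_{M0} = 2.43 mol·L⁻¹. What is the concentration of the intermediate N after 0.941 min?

1.52 mol·L⁻¹

The intermediate concentration in a first-order A→B→C sequence is C_N = k₁C_{M0}(e^(−k₁t) − e^(−k₂t))/(k₂−k₁).
e^(−k₁t) = e^(−1.95×0.941) = e^(−1.835) = 0.1596; e^(−k₂t) = e^(−0.4667) = 0.6270.
C_N = 1.95×2.43/(0.496−1.95) × (0.1596−0.6270) = (-3.259)×(-0.4674) = 1.523 mol·L⁻¹.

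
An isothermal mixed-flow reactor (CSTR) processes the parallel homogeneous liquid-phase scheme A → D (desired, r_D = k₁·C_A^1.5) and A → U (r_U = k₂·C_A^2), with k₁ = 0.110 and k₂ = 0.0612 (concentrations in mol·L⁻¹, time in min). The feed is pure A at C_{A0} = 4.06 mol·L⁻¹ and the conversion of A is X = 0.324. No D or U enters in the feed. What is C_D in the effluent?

0.685 mol·L⁻¹

Exit C_A = C_{A0}(1−X) = 4.06×0.676 = 2.745 mol·L⁻¹.
A CSTR operates uniformly at the exit composition, giving r_D = 0.5002 and r_U = 0.4610 (each k·C_A^n at C_A = 2.745).
Fraction of consumed A going to D: r_D/(r_D+r_U) = 0.5204.
C_D = 0.5204·C_{A0}·X = 0.5204×4.06×0.324 = 0.685 mol·L⁻¹.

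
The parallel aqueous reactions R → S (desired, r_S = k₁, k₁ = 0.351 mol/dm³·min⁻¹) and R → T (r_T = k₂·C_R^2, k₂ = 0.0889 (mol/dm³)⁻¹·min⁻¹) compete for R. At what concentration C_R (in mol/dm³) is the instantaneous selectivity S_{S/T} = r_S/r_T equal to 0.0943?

S_{S/T} = (k₁/k₂)·C_R^-2 ⇒ C_R = (S·k₂/k₁)^(-0.5).
= (0.0943×0.0889/0.351)^(-0.5) = (0.02388)^(-0.5) = 6.47 mol/dm³.

6.47 mol/dm³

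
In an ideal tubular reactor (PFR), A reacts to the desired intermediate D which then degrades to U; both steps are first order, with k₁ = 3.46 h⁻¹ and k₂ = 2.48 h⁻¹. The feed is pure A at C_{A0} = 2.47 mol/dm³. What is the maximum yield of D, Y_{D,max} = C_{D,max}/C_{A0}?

0.431

Evaluating C_D at τ_opt = ln(k₂/k₁)/(k₂−k₁) gives C_{D,max}/C_{A0} = (k₁/k₂)^[k₂/(k₂−k₁)].
= (3.46/2.48)^(2.48/(2.48−3.46)) = (1.395)^(-2.531) = 0.4305.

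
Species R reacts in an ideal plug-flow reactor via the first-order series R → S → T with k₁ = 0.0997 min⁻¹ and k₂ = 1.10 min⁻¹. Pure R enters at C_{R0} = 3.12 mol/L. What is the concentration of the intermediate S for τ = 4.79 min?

0.191 mol/L

The intermediate concentration in a first-order A→B→C sequence is C_S = k₁C_{R0}(e^(−k₁τ) − e^(−k₂τ))/(k₂−k₁).
e^(−k₁τ) = e^(−0.0997×4.79) = e^(−0.4776) = 0.6203; e^(−k₂τ) = e^(−5.269) = 0.005149.
C_S = 0.0997×3.12/(1.10−0.0997) × (0.6203−0.005149) = 0.3110×0.6151 = 0.1913 mol/L.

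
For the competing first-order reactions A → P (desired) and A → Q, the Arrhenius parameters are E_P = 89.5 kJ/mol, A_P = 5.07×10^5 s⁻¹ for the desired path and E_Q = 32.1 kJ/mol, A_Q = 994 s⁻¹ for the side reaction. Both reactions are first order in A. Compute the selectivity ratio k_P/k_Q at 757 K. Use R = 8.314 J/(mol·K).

0.0558

With equal orders, S_{P/Q} = k_P/k_Q = (A_P/A_Q)·exp[(E_Q−E_P)/(RT)].
(E_Q−E_P)/(RT) = (32.1−89.5)×10³/(8.314×757) = -57400/6294 = -9.120.
k_P/k_Q = (5.07×10^5/994)·exp(-9.120) = 510.1 × 1.094×10^-4 = 0.0558.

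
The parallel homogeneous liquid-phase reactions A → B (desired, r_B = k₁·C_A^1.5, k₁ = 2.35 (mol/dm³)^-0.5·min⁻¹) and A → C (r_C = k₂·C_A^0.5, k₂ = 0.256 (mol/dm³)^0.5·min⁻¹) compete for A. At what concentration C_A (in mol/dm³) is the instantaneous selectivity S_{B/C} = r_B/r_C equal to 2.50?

S_{B/C} = (k₁/k₂)·C_A ⇒ C_A = S·k₂/k₁.
= 2.50×0.256/2.35 = 0.272 mol/dm³.

0.272 mol/dm³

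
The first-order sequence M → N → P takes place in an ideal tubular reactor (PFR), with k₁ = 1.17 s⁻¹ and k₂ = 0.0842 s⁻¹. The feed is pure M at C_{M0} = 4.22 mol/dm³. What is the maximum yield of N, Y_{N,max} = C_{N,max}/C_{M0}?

0.815

For a first-order series the maximum intermediate yield is C_{N,max}/C_{M0} = (k₁/k₂)^[k₂/(k₂−k₁)].
= (1.17/0.0842)^(0.0842/(0.0842−1.17)) = (13.90)^(-0.07755) = 0.8154.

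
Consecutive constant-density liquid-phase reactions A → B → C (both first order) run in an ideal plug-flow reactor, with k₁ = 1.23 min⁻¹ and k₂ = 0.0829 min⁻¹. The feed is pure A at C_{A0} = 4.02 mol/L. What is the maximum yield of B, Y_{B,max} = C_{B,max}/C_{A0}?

0.823

At the optimum, C_{B,max}/C_{A0} = (k₁/k₂)^[k₂/(k₂−k₁)].
= (1.23/0.0829)^(0.0829/(0.0829−1.23)) = (14.84)^(-0.07227) = 0.8229.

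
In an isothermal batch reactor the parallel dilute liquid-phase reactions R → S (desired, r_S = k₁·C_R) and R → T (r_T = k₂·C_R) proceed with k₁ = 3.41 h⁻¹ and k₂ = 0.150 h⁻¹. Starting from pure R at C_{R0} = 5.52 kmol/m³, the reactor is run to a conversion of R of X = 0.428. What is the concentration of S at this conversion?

C_R = C_{R0}(1−X) = 3.157 kmol/m³.
Both paths are first order in R, so the instantaneous fraction to S is constant: dC_S/d(−C_R) = k₁/(k₁+k₂) = 0.9579.
C_S = 0.9579·(C_{R0}−C_R) = 0.9579×2.363 = 2.26 kmol/m³.

2.26 kmol/m³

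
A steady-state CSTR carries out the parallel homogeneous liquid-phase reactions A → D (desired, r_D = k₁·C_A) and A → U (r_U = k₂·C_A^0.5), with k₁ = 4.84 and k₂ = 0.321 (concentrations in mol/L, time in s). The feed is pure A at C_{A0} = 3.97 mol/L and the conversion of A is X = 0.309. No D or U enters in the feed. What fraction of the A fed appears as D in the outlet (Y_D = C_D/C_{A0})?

Exit C_A = C_{A0}(1−X) = 3.97×0.691 = 2.743 mol/L.
A CSTR operates uniformly at the exit composition, giving r_D = 13.28 and r_U = 0.5317 (each k·C_A^n at C_A = 2.743).
Fraction of consumed A going to D: r_D/(r_D+r_U) = 0.9615.
C_D = 0.9615·C_{A0}·X = 0.9615×3.97×0.309 = 1.18 mol/L; Y_D = C_D/C_{A0} = 0.297.

0.297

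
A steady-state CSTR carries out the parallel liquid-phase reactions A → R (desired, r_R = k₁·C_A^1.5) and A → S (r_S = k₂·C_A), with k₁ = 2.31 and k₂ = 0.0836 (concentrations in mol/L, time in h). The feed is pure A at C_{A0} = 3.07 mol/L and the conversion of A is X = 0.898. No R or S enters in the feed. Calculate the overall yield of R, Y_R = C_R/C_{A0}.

Exit C_A = C_{A0}(1−X) = 3.07×0.102 = 0.3131 mol/L.
In a CSTR the entire volume is at exit conditions, so r_R = 2.31×0.3131^1.5 = 0.4048 and r_S = 0.0836×0.3131 = 0.02618.
Fraction of consumed A going to R: r_R/(r_R+r_S) = 0.9393.
C_R = 0.9393·C_{A0}·X = 0.9393×3.07×0.898 = 2.59 mol/L; Y_R = C_R/C_{A0} = 0.843.

0.843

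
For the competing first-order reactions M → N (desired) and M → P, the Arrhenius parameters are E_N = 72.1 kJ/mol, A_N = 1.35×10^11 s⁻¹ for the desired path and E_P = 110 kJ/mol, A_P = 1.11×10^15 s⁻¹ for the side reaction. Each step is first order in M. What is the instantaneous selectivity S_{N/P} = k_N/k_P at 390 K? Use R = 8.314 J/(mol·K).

14.5

Since both paths have the same order in M, the concentration cancels and S_{N/P} = k_N/k_P = (A_N/A_P)·exp[(E_P−E_N)/(RT)].
(E_P−E_N)/(RT) = (110−72.1)×10³/(8.314×390) = 37900/3242 = 11.69.
k_N/k_P = (1.35×10^11/1.11×10^15)·exp(11.69) = 1.216×10^-4 × 1.192×10^5 = 14.5.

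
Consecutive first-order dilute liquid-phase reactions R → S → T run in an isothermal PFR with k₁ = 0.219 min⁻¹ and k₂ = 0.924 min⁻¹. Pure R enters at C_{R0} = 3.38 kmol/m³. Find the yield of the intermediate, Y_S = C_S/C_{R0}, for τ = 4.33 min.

For first-order series with pure R initially, C_S(τ) = k₁C_{R0}/(k₂−k₁)·(e^(−k₁τ) − e^(−k₂τ)).
e^(−k₁τ) = e^(−0.219×4.33) = e^(−0.9483) = 0.3874; e^(−k₂τ) = e^(−4.001) = 0.01830.
C_S = 0.219×3.38/(0.924−0.219) × (0.3874−0.01830) = 1.050×0.3691 = 0.3876 kmol/m³.
Y_S = C_S/C_{R0} = 0.3876/3.38 = 0.115.

0.115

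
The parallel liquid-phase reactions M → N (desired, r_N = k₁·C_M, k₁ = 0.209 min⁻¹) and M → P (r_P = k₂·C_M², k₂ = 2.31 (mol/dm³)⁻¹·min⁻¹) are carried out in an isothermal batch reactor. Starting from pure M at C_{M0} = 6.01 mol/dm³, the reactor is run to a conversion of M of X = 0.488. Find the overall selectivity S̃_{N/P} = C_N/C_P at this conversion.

0.0206

C_M = C_{M0}(1−X) = 3.077 mol/dm³.
Along a PFR/batch, dC_N/dC_M = −r_N/(r_N+r_P) = −k₁/(k₁+k₂·C_M).
Integrating from C_{M0} to C_M: C_N = (0.209/2.31)·ln[(0.209+2.31·6.01)/(0.209+2.31·3.08)] = 0.09048·ln(14.09/7.317) = 0.05930 mol/dm³.
C_P = (C_{M0}−C_M)−C_N = 2.874 mol/dm³; S̃_{N/P} = 0.05930/2.874 = 0.0206.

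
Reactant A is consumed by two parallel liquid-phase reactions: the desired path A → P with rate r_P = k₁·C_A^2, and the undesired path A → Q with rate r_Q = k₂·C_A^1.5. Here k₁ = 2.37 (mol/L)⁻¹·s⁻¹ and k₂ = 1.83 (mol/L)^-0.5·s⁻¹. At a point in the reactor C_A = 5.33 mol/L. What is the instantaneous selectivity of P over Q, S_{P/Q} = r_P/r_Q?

S_{P/Q} = r_P/r_Q = (k₁·C_A^2)/(k₂·C_A^1.5) = (k₁/k₂)·C_A^0.5.
= (2.37×5.330^2) / (1.83×5.330^1.5) = 67.33/22.52 = 2.99.
Since the desired path is higher order in A, keeping C_A high (PFR or concentrated feed) favours P.

2.99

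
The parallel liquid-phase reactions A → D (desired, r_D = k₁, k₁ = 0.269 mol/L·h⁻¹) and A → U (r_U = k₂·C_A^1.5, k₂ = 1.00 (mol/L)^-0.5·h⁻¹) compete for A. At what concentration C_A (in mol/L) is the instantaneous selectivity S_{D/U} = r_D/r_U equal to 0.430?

0.731 mol/L

S_{D/U} = (k₁/k₂)·C_A^-1.5 ⇒ C_A = (S·k₂/k₁)^(1/(-1.5)).
= (0.430×1.00/0.269)^(-0.6667) = (1.599)^(-0.6667) = 0.731 mol/L.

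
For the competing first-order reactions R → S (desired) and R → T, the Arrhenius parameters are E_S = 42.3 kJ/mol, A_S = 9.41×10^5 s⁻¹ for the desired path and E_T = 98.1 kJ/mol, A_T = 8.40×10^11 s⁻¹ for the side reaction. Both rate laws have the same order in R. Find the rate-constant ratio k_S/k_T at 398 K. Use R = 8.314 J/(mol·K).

With equal orders, S_{S/T} = k_S/k_T = (A_S/A_T)·exp[(E_T−E_S)/(RT)].
(E_T−E_S)/(RT) = (98.1−42.3)×10³/(8.314×398) = 55800/3309 = 16.86.
k_S/k_T = (9.41×10^5/8.40×10^11)·exp(16.86) = 1.120×10^-6 × 2.107×10^7 = 23.6.
Since E_S < E_T, lowering the temperature improves selectivity toward S.

23.6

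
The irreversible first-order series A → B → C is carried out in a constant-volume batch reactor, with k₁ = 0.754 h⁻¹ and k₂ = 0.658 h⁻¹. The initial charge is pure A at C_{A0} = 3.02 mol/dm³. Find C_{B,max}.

Evaluating C_B at t_opt = ln(k₂/k₁)/(k₂−k₁) gives C_{B,max}/C_{A0} = (k₁/k₂)^[k₂/(k₂−k₁)].
= (0.754/0.658)^(0.658/(0.658−0.754)) = (1.146)^(-6.854) = 0.3932.
C_{B,max} = 0.3932×3.02 = 1.19 mol/dm³.

1.19 mol/dm³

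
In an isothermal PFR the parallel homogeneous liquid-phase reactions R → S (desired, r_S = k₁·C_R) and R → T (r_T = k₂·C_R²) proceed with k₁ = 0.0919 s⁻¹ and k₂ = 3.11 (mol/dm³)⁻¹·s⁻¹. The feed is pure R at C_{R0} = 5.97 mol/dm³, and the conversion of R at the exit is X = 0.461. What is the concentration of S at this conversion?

C_R = C_{R0}(1−X) = 3.218 mol/dm³.
Along a PFR/batch, dC_S/dC_R = −r_S/(r_S+r_T) = −k₁/(k₁+k₂·C_R).
Integrating from C_{R0} to C_R: C_S = (0.0919/3.11)·ln[(0.0919+3.11·5.97)/(0.0919+3.11·3.22)] = 0.02955·ln(18.66/10.10) = 0.01814 mol/dm³.

0.0181 mol/dm³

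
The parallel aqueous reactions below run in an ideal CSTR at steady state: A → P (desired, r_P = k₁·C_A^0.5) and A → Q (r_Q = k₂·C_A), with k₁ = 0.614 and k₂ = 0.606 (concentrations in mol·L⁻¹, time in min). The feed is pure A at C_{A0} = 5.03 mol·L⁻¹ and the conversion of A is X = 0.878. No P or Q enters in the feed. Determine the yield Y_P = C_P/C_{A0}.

Exit C_A = C_{A0}(1−X) = 5.03×0.122 = 0.6137 mol·L⁻¹.
A CSTR operates uniformly at the exit composition, giving r_P = 0.4810 and r_Q = 0.3719 (each k·C_A^n at C_A = 0.6137).
Fraction of consumed A going to P: r_P/(r_P+r_Q) = 0.5640.
C_P = 0.5640·C_{A0}·X = 0.5640×5.03×0.878 = 2.49 mol·L⁻¹; Y_P = C_P/C_{A0} = 0.495.

0.495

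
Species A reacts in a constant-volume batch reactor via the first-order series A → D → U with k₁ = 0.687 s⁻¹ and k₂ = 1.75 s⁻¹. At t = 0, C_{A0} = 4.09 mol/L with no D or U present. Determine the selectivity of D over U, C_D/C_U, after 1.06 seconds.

The intermediate concentration in a first-order A→B→C sequence is C_D = k₁C_{A0}(e^(−k₁t) − e^(−k₂t))/(k₂−k₁).
e^(−k₁t) = e^(−0.687×1.06) = e^(−0.7282) = 0.4828; e^(−k₂t) = e^(−1.855) = 0.1565.
C_D = 0.687×4.09/(1.75−0.687) × (0.4828−0.1565) = 2.643×0.3263 = 0.8625 mol/L.
C_A = C_{A0}e^(−k₁t) = 1.975 mol/L, so C_U = C_{A0}−C_A−C_D = 1.253 mol/L; C_D/C_U = 0.688.

0.688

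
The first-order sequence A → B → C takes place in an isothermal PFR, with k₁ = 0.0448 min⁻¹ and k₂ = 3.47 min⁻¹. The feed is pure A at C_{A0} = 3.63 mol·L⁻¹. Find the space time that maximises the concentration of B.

1.27 min

The intermediate peaks when r₁ = r₂, i.e. k₁e^(−k₁τ) = k₂e^(−k₂τ), giving τ_opt = ln(k₂/k₁)/(k₂−k₁).
= ln(3.47/0.0448)/(3.47−0.0448) = ln(77.46)/3.425 = 4.350/3.425 = 1.27 min.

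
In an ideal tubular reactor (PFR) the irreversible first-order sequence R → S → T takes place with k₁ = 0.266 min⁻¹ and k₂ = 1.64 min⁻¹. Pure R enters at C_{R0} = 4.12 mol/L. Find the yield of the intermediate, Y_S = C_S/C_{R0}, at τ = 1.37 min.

Solving the coupled first-order balances gives C_S(τ) = [k₁/(k₂−k₁)]·C_{R0}·(e^(−k₁τ) − e^(−k₂τ)).
e^(−k₁τ) = e^(−0.266×1.37) = e^(−0.3644) = 0.6946; e^(−k₂τ) = e^(−2.247) = 0.1057.
C_S = 0.266×4.12/(1.64−0.266) × (0.6946−0.1057) = 0.7976×0.5889 = 0.4697 mol/L.
Y_S = C_S/C_{R0} = 0.4697/4.12 = 0.114.

0.114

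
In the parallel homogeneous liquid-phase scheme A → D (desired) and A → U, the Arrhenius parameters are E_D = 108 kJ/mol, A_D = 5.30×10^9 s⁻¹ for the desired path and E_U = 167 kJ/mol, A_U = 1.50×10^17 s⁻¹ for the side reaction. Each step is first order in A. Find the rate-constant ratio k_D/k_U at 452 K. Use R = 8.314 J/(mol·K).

Since both paths have the same order in A, the concentration cancels and S_{D/U} = k_D/k_U = (A_D/A_U)·exp[(E_U−E_D)/(RT)].
(E_U−E_D)/(RT) = (167−108)×10³/(8.314×452) = 59000/3758 = 15.70.
k_D/k_U = (5.30×10^9/1.50×10^17)·exp(15.70) = 3.533×10^-8 × 6.584×10^6 = 0.233.
Since E_D < E_U, lowering the temperature improves selectivity toward D.

0.233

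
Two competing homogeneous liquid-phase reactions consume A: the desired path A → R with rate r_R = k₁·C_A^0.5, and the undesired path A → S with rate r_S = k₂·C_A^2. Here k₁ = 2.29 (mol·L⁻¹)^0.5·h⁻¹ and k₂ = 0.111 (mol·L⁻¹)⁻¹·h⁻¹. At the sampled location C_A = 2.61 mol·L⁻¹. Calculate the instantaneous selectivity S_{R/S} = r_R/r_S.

4.89

S_{R/S} = r_R/r_S = (k₁·C_A^0.5)/(k₂·C_A^2) = (k₁/k₂)·C_A^-1.5.
= (2.29×2.610^0.5) / (0.111×2.610^2) = 3.700/0.7561 = 4.89.
The undesired path is higher order in A, so low C_A (CSTR or dilute feed) favours R.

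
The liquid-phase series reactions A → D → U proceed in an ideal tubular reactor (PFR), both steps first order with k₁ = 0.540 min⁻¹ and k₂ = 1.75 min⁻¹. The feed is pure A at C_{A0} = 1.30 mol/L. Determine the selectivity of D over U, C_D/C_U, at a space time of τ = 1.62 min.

0.378

The intermediate concentration in a first-order A→B→C sequence is C_D = k₁C_{A0}(e^(−k₁τ) − e^(−k₂τ))/(k₂−k₁).
e^(−k₁τ) = e^(−0.540×1.62) = e^(−0.8748) = 0.4169; e^(−k₂τ) = e^(−2.835) = 0.05872.
C_D = 0.540×1.30/(1.75−0.540) × (0.4169−0.05872) = 0.5802×0.3582 = 0.2078 mol/L.
C_A = C_{A0}e^(−k₁τ) = 0.5420 mol/L, so C_U = C_{A0}−C_A−C_D = 0.5501 mol/L; C_D/C_U = 0.378.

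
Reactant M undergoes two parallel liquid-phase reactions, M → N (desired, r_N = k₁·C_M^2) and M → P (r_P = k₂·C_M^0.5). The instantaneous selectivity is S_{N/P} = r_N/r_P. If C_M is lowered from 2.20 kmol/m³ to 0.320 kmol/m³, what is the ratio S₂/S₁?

0.0555

S_{N/P} = (k₁/k₂)·C_M^1.5, so S₂/S₁ = (C_{M,2}/C_{M,1})^1.5.
= (0.320/2.20)^1.5 = (0.1455)^1.5 = 0.0555.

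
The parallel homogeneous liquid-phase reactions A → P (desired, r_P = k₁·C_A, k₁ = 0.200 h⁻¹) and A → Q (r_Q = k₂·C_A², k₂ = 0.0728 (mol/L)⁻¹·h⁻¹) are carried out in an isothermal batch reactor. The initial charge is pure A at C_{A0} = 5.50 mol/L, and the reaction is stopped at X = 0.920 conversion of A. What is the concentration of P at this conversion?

2.61 mol/L

C_A = C_{A0}(1−X) = 0.4400 mol/L.
Along a PFR/batch, dC_P/dC_A = −r_P/(r_P+r_Q) = −k₁/(k₁+k₂·C_A).
Integrating from C_{A0} to C_A: C_P = (0.200/0.0728)·ln[(0.200+0.0728·5.50)/(0.200+0.0728·0.440)] = 2.747·ln(0.6004/0.2320) = 2.612 mol/L.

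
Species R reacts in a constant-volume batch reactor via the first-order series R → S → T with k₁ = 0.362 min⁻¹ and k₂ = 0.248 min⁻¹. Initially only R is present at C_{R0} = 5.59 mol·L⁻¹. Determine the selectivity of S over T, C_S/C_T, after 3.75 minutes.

1.42

Solving the coupled first-order balances gives C_S(t) = [k₁/(k₂−k₁)]·C_{R0}·(e^(−k₁t) − e^(−k₂t)).
e^(−k₁t) = e^(−0.362×3.75) = e^(−1.357) = 0.2573; e^(−k₂t) = e^(−0.9300) = 0.3946.
C_S = 0.362×5.59/(0.248−0.362) × (0.2573−0.3946) = (-17.75)×(-0.1373) = 2.436 mol·L⁻¹.
C_R = C_{R0}e^(−k₁t) = 1.438 mol·L⁻¹, so C_T = C_{R0}−C_R−C_S = 1.715 mol·L⁻¹; C_S/C_T = 1.42.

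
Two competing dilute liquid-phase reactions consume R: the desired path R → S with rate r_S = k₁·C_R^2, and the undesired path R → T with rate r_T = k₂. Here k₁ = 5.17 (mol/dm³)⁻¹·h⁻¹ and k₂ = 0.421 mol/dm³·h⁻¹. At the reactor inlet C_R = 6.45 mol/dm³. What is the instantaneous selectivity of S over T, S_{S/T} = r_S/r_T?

511

S_{S/T} = r_S/r_T = (k₁·C_R^2)/(k₂) = (k₁/k₂)·C_R^2.
= (5.17×6.450^2) / (0.421) = 215.1/0.4210 = 511.
Since the desired path is higher order in R, keeping C_R high (PFR or concentrated feed) favours S.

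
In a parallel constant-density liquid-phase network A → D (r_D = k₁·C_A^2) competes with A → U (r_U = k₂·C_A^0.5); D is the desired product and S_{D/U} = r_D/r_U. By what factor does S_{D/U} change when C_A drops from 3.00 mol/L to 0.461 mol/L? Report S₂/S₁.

S_{D/U} = (k₁/k₂)·C_A^1.5, so S₂/S₁ = (C_{A,2}/C_{A,1})^1.5.
= (0.461/3.00)^1.5 = (0.1537)^1.5 = 0.0602.
Selectivity toward D falls as C_A falls — high-concentration operation is favoured.

0.0602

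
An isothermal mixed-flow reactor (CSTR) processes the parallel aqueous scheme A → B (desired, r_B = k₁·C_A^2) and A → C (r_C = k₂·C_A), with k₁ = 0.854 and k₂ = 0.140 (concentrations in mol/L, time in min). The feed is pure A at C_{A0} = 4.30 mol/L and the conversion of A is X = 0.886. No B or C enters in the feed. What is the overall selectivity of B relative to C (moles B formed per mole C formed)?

Exit C_A = C_{A0}(1−X) = 4.30×0.114 = 0.4902 mol/L.
A CSTR operates uniformly at the exit composition, giving r_B = 0.2052 and r_C = 0.06863 (each k·C_A^n at C_A = 0.4902).
Overall selectivity = C_B/C_C = r_Bτ/(r_Cτ) = r_B/r_C = 2.99.

2.99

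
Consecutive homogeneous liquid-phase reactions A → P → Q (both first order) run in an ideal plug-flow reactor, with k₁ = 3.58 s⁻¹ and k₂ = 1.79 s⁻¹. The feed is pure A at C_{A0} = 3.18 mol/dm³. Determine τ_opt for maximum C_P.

For first-order series the maximum of C_P occurs at τ_opt = ln(k₂/k₁)/(k₂−k₁).
= ln(1.79/3.58)/(1.79−3.58) = ln(0.5000)/-1.790 = -0.6931/-1.790 = 0.387 s.

0.387 s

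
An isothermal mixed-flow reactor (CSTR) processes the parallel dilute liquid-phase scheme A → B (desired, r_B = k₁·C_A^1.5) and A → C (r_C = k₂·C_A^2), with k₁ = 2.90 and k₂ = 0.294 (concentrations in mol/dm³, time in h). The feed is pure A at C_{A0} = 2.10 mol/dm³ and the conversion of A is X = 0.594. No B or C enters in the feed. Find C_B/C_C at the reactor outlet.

10.7

Exit C_A = C_{A0}(1−X) = 2.10×0.406 = 0.8526 mol/dm³.
A CSTR operates uniformly at the exit composition, giving r_B = 2.283 and r_C = 0.2137 (each k·C_A^n at C_A = 0.8526).
Overall selectivity = C_B/C_C = r_Bτ/(r_Cτ) = r_B/r_C = 10.7.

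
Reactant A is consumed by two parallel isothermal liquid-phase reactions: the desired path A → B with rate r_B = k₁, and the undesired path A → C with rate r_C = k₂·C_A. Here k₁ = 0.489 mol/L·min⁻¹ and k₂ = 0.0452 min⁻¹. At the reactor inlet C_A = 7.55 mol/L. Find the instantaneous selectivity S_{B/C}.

S_{B/C} = r_B/r_C = (k₁)/(k₂·C_A) = (k₁/k₂)·C_A⁻¹.
= (0.489) / (0.0452×7.550) = 0.4890/0.3413 = 1.43.
The undesired path is higher order in A, so low C_A (CSTR or dilute feed) favours B.

1.43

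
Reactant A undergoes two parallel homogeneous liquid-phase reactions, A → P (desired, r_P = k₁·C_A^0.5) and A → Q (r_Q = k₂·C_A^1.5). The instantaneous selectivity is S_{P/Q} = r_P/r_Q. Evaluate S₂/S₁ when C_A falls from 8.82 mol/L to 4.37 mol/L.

2.02

S_{P/Q} = (k₁/k₂)·C_A⁻¹, so S₂/S₁ = (C_{A,2}/C_{A,1})⁻¹.
= 8.82/4.37 = 2.02.
Selectivity toward P rises as C_A falls — low-concentration operation is favoured.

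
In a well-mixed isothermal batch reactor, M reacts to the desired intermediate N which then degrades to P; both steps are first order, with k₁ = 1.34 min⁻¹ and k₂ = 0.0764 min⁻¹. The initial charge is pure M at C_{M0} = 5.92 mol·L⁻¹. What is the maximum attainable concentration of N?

For a first-order series the maximum intermediate yield is C_{N,max}/C_{M0} = (k₁/k₂)^[k₂/(k₂−k₁)].
= (1.34/0.0764)^(0.0764/(0.0764−1.34)) = (17.54)^(-0.06046) = 0.8410.
C_{N,max} = 0.8410×5.92 = 4.98 mol·L⁻¹.

4.98 mol·L⁻¹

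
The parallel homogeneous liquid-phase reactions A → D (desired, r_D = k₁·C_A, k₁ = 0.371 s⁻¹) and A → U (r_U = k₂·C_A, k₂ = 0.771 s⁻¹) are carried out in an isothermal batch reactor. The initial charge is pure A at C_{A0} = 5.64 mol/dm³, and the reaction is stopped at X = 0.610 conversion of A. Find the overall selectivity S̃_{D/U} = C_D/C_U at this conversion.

0.481

C_A = C_{A0}(1−X) = 2.200 mol/dm³.
Both paths are first order in A, so the instantaneous fraction to D is constant: dC_D/d(−C_A) = k₁/(k₁+k₂) = 0.3249.
C_D = 0.3249·(C_{A0}−C_A) = 0.3249×3.440 = 1.12 mol/dm³.
C_U = (C_{A0}−C_A)−C_D = 2.323 mol/dm³; S̃_{D/U} = 1.118/2.323 = 0.481.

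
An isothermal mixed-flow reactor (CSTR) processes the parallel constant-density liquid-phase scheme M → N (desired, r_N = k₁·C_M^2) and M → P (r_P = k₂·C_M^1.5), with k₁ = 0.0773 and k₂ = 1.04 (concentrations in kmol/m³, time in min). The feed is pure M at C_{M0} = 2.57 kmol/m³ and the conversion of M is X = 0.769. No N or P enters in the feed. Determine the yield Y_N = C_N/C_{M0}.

0.0417

Exit C_M = C_{M0}(1−X) = 2.57×0.231 = 0.5937 kmol/m³.
A CSTR operates uniformly at the exit composition, giving r_N = 0.02724 and r_P = 0.4757 (each k·C_M^n at C_M = 0.5937).
Fraction of consumed M going to N: r_N/(r_N+r_P) = 0.05417.
C_N = 0.05417·C_{M0}·X = 0.05417×2.57×0.769 = 0.107 kmol/m³; Y_N = C_N/C_{M0} = 0.0417.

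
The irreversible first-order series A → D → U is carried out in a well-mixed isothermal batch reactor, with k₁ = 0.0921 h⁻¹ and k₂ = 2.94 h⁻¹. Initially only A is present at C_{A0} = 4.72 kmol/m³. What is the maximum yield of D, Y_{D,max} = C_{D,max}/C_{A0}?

For a first-order series the maximum intermediate yield is C_{D,max}/C_{A0} = (k₁/k₂)^[k₂/(k₂−k₁)].
= (0.0921/2.94)^(2.94/(2.94−0.0921)) = (0.03133)^(1.032) = 0.02801.

0.0280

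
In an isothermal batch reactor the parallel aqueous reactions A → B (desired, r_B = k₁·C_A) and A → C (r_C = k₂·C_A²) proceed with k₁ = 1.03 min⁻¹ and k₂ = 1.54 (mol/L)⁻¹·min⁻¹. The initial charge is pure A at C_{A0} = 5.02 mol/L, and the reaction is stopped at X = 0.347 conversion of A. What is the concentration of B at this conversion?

0.245 mol/L

C_A = C_{A0}(1−X) = 3.278 mol/L.
Along a PFR/batch, dC_B/dC_A = −r_B/(r_B+r_C) = −k₁/(k₁+k₂·C_A).
Integrating from C_{A0} to C_A: C_B = (1.03/1.54)·ln[(1.03+1.54·5.02)/(1.03+1.54·3.28)] = 0.6688·ln(8.761/6.078) = 0.2445 mol/L.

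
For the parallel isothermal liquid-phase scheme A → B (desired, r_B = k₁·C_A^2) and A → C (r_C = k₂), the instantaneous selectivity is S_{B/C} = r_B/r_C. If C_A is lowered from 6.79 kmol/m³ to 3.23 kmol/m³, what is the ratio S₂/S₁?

S_{B/C} = (k₁/k₂)·C_A^2, so S₂/S₁ = (C_{A,2}/C_{A,1})^2.
= (3.23/6.79)^2 = (0.4757)^2 = 0.226.
Selectivity toward B falls as C_A falls — high-concentration operation is favoured.

0.226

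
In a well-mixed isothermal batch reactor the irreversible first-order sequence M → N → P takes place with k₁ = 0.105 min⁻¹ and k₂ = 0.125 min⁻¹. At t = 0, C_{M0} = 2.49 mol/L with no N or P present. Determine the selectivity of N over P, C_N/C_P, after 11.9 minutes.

Solving the coupled first-order balances gives C_N(t) = [k₁/(k₂−k₁)]·C_{M0}·(e^(−k₁t) − e^(−k₂t)).
e^(−k₁t) = e^(−0.105×11.9) = e^(−1.250) = 0.2866; e^(−k₂t) = e^(−1.488) = 0.2259.
C_N = 0.105×2.49/(0.125−0.105) × (0.2866−0.2259) = 13.07×0.06071 = 0.7936 mol/L.
C_M = C_{M0}e^(−k₁t) = 0.7138 mol/L, so C_P = C_{M0}−C_M−C_N = 0.9826 mol/L; C_N/C_P = 0.808.

0.808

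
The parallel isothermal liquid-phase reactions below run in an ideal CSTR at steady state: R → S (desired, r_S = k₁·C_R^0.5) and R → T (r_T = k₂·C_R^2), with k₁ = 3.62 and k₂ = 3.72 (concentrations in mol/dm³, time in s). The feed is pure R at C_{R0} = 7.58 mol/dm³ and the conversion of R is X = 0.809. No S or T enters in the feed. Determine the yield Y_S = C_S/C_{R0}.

0.290

Exit C_R = C_{R0}(1−X) = 7.58×0.191 = 1.448 mol/dm³.
Rates in a CSTR are evaluated at the outlet concentration: r_S = 3.62×1.448^0.5 = 4.356, r_T = 3.72×1.448^2 = 7.797.
Fraction of consumed R going to S: r_S/(r_S+r_T) = 0.3584.
C_S = 0.3584·C_{R0}·X = 0.3584×7.58×0.809 = 2.20 mol/dm³; Y_S = C_S/C_{R0} = 0.290.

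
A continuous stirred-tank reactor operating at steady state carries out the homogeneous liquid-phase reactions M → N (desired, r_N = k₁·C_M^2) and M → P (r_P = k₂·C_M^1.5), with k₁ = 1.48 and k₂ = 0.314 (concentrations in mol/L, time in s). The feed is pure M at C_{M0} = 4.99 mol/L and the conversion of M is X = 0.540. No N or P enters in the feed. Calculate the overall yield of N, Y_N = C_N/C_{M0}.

Exit C_M = C_{M0}(1−X) = 4.99×0.460 = 2.295 mol/L.
Rates in a CSTR are evaluated at the outlet concentration: r_N = 1.48×2.295^2 = 7.798, r_P = 0.314×2.295^1.5 = 1.092.
Fraction of consumed M going to N: r_N/(r_N+r_P) = 0.8772.
C_N = 0.8772·C_{M0}·X = 0.8772×4.99×0.540 = 2.36 mol/L; Y_N = C_N/C_{M0} = 0.474.

0.474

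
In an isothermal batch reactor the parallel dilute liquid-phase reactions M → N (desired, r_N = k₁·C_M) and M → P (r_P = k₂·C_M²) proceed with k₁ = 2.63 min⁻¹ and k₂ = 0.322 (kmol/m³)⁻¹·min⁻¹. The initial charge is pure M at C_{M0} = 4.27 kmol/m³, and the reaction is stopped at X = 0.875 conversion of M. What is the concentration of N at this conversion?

2.92 kmol/m³

C_M = C_{M0}(1−X) = 0.5337 kmol/m³.
Along a PFR/batch, dC_N/dC_M = −r_N/(r_N+r_P) = −k₁/(k₁+k₂·C_M).
Integrating from C_{M0} to C_M: C_N = (2.63/0.322)·ln[(2.63+0.322·4.27)/(2.63+0.322·0.534)] = 8.168·ln(4.005/2.802) = 2.918 kmol/m³.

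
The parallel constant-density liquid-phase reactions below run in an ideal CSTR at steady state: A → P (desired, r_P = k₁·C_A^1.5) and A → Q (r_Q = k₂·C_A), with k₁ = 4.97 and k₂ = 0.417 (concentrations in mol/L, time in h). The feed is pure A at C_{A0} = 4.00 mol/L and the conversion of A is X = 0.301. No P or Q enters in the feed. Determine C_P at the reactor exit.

1.15 mol/L

Exit C_A = C_{A0}(1−X) = 4.00×0.699 = 2.796 mol/L.
Rates in a CSTR are evaluated at the outlet concentration: r_P = 4.97×2.796^1.5 = 23.24, r_Q = 0.417×2.796 = 1.166.
Fraction of consumed A going to P: r_P/(r_P+r_Q) = 0.9522.
C_P = 0.9522·C_{A0}·X = 0.9522×4.00×0.301 = 1.15 mol/L.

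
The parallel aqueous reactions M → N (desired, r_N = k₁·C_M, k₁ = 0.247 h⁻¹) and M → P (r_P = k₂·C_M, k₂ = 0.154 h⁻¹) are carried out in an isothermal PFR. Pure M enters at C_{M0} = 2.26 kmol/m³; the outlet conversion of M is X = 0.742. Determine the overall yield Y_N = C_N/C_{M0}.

C_M = C_{M0}(1−X) = 0.5831 kmol/m³.
Both paths are first order in M, so the instantaneous fraction to N is constant: dC_N/d(−C_M) = k₁/(k₁+k₂) = 0.6160.
C_N = 0.6160·(C_{M0}−C_M) = 0.6160×1.677 = 1.03 kmol/m³.
Y_N = C_N/C_{M0} = 1.033/2.26 = 0.457.

0.457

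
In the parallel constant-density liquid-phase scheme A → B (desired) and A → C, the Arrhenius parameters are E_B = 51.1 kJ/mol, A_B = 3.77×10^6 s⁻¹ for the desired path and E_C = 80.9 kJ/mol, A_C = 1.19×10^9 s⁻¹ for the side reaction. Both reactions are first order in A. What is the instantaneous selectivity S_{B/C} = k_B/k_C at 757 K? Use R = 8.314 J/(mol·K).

0.361

Since both paths have the same order in A, the concentration cancels and S_{B/C} = k_B/k_C = (A_B/A_C)·exp[(E_C−E_B)/(RT)].
(E_C−E_B)/(RT) = (80.9−51.1)×10³/(8.314×757) = 29800/6294 = 4.735.
k_B/k_C = (3.77×10^6/1.19×10^9)·exp(4.735) = 0.003168 × 113.9 = 0.361.
Since E_B < E_C, lowering the temperature improves selectivity toward B.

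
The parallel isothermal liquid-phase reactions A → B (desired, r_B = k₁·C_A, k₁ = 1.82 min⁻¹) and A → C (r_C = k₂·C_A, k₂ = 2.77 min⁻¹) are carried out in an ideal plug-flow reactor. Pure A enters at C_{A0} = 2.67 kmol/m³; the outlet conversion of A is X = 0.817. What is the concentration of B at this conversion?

C_A = C_{A0}(1−X) = 0.4886 kmol/m³.
Both paths are first order in A, so the instantaneous fraction to B is constant: dC_B/d(−C_A) = k₁/(k₁+k₂) = 0.3965.
C_B = 0.3965·(C_{A0}−C_A) = 0.3965×2.181 = 0.865 kmol/m³.

0.865 kmol/m³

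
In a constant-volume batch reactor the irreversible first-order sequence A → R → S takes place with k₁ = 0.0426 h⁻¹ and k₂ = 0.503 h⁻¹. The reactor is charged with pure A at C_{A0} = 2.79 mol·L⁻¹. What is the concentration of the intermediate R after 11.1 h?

Solving the coupled first-order balances gives C_R(t) = [k₁/(k₂−k₁)]·C_{A0}·(e^(−k₁t) − e^(−k₂t)).
e^(−k₁t) = e^(−0.0426×11.1) = e^(−0.4729) = 0.6232; e^(−k₂t) = e^(−5.583) = 0.003760.
C_R = 0.0426×2.79/(0.503−0.0426) × (0.6232−0.003760) = 0.2582×0.6195 = 0.1599 mol·L⁻¹.

0.160 mol·L⁻¹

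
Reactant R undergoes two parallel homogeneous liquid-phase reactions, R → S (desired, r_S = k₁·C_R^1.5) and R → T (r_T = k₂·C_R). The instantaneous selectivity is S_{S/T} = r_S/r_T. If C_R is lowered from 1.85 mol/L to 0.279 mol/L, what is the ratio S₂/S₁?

0.388

S_{S/T} = (k₁/k₂)·C_R^0.5, so S₂/S₁ = (C_{R,2}/C_{R,1})^0.5.
= (0.279/1.85)^0.5 = (0.1508)^0.5 = 0.388.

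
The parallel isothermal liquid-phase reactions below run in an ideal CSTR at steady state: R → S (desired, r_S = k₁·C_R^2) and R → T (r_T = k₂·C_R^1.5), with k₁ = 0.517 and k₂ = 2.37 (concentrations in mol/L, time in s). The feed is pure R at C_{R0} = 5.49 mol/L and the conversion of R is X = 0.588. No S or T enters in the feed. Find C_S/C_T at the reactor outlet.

Exit C_R = C_{R0}(1−X) = 5.49×0.412 = 2.262 mol/L.
Rates in a CSTR are evaluated at the outlet concentration: r_S = 0.517×2.262^2 = 2.645, r_T = 2.37×2.262^1.5 = 8.062.
Overall selectivity = C_S/C_T = r_Sτ/(r_Tτ) = r_S/r_T = 0.328.

0.328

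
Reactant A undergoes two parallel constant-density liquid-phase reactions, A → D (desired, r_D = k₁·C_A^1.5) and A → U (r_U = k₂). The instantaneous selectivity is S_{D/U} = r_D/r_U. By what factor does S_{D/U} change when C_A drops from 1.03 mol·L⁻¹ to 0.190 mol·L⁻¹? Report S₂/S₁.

0.0792

S_{D/U} = (k₁/k₂)·C_A^1.5, so S₂/S₁ = (C_{A,2}/C_{A,1})^1.5.
= (0.190/1.03)^1.5 = (0.1845)^1.5 = 0.0792.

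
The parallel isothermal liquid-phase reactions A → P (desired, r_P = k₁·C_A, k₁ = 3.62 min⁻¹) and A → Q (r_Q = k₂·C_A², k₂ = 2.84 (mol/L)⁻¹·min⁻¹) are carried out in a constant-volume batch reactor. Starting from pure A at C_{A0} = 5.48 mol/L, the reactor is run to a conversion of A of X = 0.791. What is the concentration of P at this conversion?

1.31 mol/L

C_A = C_{A0}(1−X) = 1.145 mol/L.
Along a PFR/batch, dC_P/dC_A = −r_P/(r_P+r_Q) = −k₁/(k₁+k₂·C_A).
Integrating from C_{A0} to C_A: C_P = (3.62/2.84)·ln[(3.62+2.84·5.48)/(3.62+2.84·1.15)] = 1.275·ln(19.18/6.873) = 1.308 mol/L.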